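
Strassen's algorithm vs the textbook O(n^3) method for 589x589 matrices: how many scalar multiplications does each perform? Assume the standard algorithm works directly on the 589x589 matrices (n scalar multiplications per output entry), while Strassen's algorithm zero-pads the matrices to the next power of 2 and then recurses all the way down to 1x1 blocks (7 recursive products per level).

Matrix multiplication for 589x589 matrices:

Strassen's algorithm requires power-of-2 dimensions. Pad 589x589 to 1024x1024 (next power of 2).

Standard algorithm: 589^3 = 204336469 multiplications
Strassen's algorithm: 7^(log2(1024)) = 7^10 = 282475249 multiplications
Difference: 204336469 - 282475249 = -78138780 (Strassen uses MORE here due to padding overhead — for small or just-over-power-of-2 n, padding can outweigh the per-level savings)

Standard: 204336469 multiplications (589^3). Strassen: 282475249 multiplications (7^10, after padding to 1024x1024). Strassen reduces 8 recursive multiplications to 7 at each level.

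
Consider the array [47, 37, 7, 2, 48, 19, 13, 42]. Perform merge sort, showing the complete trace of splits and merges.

Merge sort trace:

Split: [47, 37, 7, 2, 48, 19, 13, 42] -> [47, 37, 7, 2] and [48, 19, 13, 42]
  Split: [47, 37, 7, 2] -> [47, 37] and [7, 2]
    Split: [47, 37] -> [47] and [37]
    Merge: [47] + [37] -> [37, 47]
    Split: [7, 2] -> [7] and [2]
    Merge: [7] + [2] -> [2, 7]
  Merge: [37, 47] + [2, 7] -> [2, 7, 37, 47]
  Split: [48, 19, 13, 42] -> [48, 19] and [13, 42]
    Split: [48, 19] -> [48] and [19]
    Merge: [48] + [19] -> [19, 48]
    Split: [13, 42] -> [13] and [42]
    Merge: [13] + [42] -> [13, 42]
  Merge: [19, 48] + [13, 42] -> [13, 19, 42, 48]
Merge: [2, 7, 37, 47] + [13, 19, 42, 48] -> [2, 7, 13, 19, 37, 42, 47, 48]

Final sorted array: [2, 7, 13, 19, 37, 42, 47, 48]

The merge sort proceeds by recursively splitting the array and merging sorted halves.
After all merges, the sorted array is [2, 7, 13, 19, 37, 42, 47, 48].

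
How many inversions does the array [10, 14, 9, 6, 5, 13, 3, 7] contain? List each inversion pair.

Finding inversions in [10, 14, 9, 6, 5, 13, 3, 7]:

(0, 2): arr[0]=10 > arr[2]=9
(0, 3): arr[0]=10 > arr[3]=6
(0, 4): arr[0]=10 > arr[4]=5
(0, 6): arr[0]=10 > arr[6]=3
(0, 7): arr[0]=10 > arr[7]=7
(1, 2): arr[1]=14 > arr[2]=9
(1, 3): arr[1]=14 > arr[3]=6
(1, 4): arr[1]=14 > arr[4]=5
(1, 5): arr[1]=14 > arr[5]=13
(1, 6): arr[1]=14 > arr[6]=3
(1, 7): arr[1]=14 > arr[7]=7
(2, 3): arr[2]=9 > arr[3]=6
(2, 4): arr[2]=9 > arr[4]=5
(2, 6): arr[2]=9 > arr[6]=3
(2, 7): arr[2]=9 > arr[7]=7
(3, 4): arr[3]=6 > arr[4]=5
(3, 6): arr[3]=6 > arr[6]=3
(4, 6): arr[4]=5 > arr[6]=3
(5, 6): arr[5]=13 > arr[6]=3
(5, 7): arr[5]=13 > arr[7]=7

Total inversions: 20

The array has 20 inversion(s): (0,2), (0,3), (0,4), (0,6), (0,7), (1,2), (1,3), (1,4), (1,5), (1,6), (1,7), (2,3), (2,4), (2,6), (2,7), (3,4), (3,6), (4,6), (5,6), (5,7). Each pair (i,j) satisfies i < j and arr[i] > arr[j].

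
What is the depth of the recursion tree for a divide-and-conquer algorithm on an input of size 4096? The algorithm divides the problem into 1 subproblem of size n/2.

For divide and conquer with division factor 2:

Problem sizes at each level:
Level 0: 4096
Level 1: 2048
Level 2: 1024
Level 3: 512
Level 4: 256
Level 5: 128
Level 6: 64
Level 7: 32
Level 8: 16
Level 9: 8
Level 10: 4
Level 11: 2
Level 12: 1

The root is level 0 and the size-1 base case is level 12 (the tree spans levels 0 through 12, i.e. 13 levels counting the root), so the depth is the number of divisions: log_2(4096) = 12

The recursion tree depth is log_2(4096) = 12. At each level, the problem size is divided by 2, so it takes 12 divisions to reduce to a base case of size 1. The algorithm makes 1 recursive call at each level.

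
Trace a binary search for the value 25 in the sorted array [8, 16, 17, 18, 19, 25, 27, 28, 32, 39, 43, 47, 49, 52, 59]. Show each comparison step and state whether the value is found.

Binary search for 25 in [8, 16, 17, 18, 19, 25, 27, 28, 32, 39, 43, 47, 49, 52, 59]:

lo=0, hi=14, mid=7, arr[mid]=28 -> 28 > 25, search left half
lo=0, hi=6, mid=3, arr[mid]=18 -> 18 < 25, search right half
lo=4, hi=6, mid=5, arr[mid]=25 -> Found target at index 5!

Binary search finds 25 at index 5 after 3 comparisons. The search repeatedly halves the search space by comparing with the middle element.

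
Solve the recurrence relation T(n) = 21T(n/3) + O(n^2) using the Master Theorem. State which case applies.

Master Theorem for T(n) = 21T(n/3) + O(n^2):

a = 21, b = 3, c = 2
log_b(a) = log_3(21) = 2.7712

Case 1: c = 2 < log_3(21) = 2.7712
T(n) = O(n^(log_3 21))

For T(n) = 21T(n/3) + O(n^2): log_3(21) = 2.7712. This is Case 1 of the Master Theorem (c < log_b(a), work dominated by leaves), giving O(n^(log_3 21)).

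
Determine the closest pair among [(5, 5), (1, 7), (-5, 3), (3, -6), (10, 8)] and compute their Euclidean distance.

Computing all pairwise distances among 5 points:

d((5, 5), (1, 7)) = 4.4721 <-- minimum
d((5, 5), (-5, 3)) = 10.198
d((5, 5), (3, -6)) = 11.1803
d((5, 5), (10, 8)) = 5.831
d((1, 7), (-5, 3)) = 7.2111
d((1, 7), (3, -6)) = 13.1529
d((1, 7), (10, 8)) = 9.0554
d((-5, 3), (3, -6)) = 12.0416
d((-5, 3), (10, 8)) = 15.8114
d((3, -6), (10, 8)) = 15.6525

Closest pair: (5, 5) and (1, 7) with distance 4.4721

The closest pair is (5, 5) and (1, 7) with Euclidean distance 4.4721. For 5 points, brute-force pairwise comparison is shown above. For large n, the divide-and-conquer algorithm (sort by x, recurse on halves, check the dividing strip) achieves O(n log n).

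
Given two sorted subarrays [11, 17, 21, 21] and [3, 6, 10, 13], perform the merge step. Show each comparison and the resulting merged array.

Merging process:

Compare 11 vs 3: take 3 from right. Merged: [3]
Compare 11 vs 6: take 6 from right. Merged: [3, 6]
Compare 11 vs 10: take 10 from right. Merged: [3, 6, 10]
Compare 11 vs 13: take 11 from left. Merged: [3, 6, 10, 11]
Compare 17 vs 13: take 13 from right. Merged: [3, 6, 10, 11, 13]
Append remaining from left: [17, 21, 21]. Merged: [3, 6, 10, 11, 13, 17, 21, 21]

Final merged array: [3, 6, 10, 11, 13, 17, 21, 21]
Total comparisons: 5

The merged array is [3, 6, 10, 11, 13, 17, 21, 21], requiring 5 comparisons. The merge step runs in O(n) time where n is the total number of elements.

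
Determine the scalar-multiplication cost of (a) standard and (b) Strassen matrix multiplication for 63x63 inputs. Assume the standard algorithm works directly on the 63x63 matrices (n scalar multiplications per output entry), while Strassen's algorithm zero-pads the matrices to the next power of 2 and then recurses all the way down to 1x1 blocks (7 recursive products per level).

Matrix multiplication for 63x63 matrices:

Strassen's algorithm requires power-of-2 dimensions. Pad 63x63 to 64x64 (next power of 2).

Standard algorithm: 63^3 = 250047 multiplications
Strassen's algorithm: 7^(log2(64)) = 7^6 = 117649 multiplications
Savings: 250047 - 117649 = 132398 multiplications

Standard: 250047 multiplications (63^3). Strassen: 117649 multiplications (7^6, after padding to 64x64). Strassen reduces 8 recursive multiplications to 7 at each level.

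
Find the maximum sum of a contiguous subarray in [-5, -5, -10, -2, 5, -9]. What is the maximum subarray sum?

Using Kadane's algorithm on [-5, -5, -10, -2, 5, -9]:

Scanning through the array:
Position 1 (value -5): max_ending_here = -5, max_so_far = -5
Position 2 (value -10): max_ending_here = -10, max_so_far = -5
Position 3 (value -2): max_ending_here = -2, max_so_far = -2
Position 4 (value 5): max_ending_here = 5, max_so_far = 5
Position 5 (value -9): max_ending_here = -4, max_so_far = 5

Maximum subarray: [5]
Maximum sum: 5

The maximum subarray is [5] with sum 5. This subarray runs from index 4 to index 4.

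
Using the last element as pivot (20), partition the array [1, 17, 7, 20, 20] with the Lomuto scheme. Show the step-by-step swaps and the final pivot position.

Lomuto partition with pivot = 20:

Initial array: [1, 17, 7, 20, 20]

arr[0]=1 <= 20: swap with position 0, array becomes [1, 17, 7, 20, 20]
arr[1]=17 <= 20: swap with position 1, array becomes [1, 17, 7, 20, 20]
arr[2]=7 <= 20: swap with position 2, array becomes [1, 17, 7, 20, 20]
arr[3]=20 <= 20: swap with position 3, array becomes [1, 17, 7, 20, 20]

Place pivot at position 4: [1, 17, 7, 20, 20]
Pivot position: 4

After partitioning with pivot 20, the array becomes [1, 17, 7, 20, 20]. The pivot is placed at index 4. All elements to the left of the pivot are <= 20, and all elements to the right are > 20.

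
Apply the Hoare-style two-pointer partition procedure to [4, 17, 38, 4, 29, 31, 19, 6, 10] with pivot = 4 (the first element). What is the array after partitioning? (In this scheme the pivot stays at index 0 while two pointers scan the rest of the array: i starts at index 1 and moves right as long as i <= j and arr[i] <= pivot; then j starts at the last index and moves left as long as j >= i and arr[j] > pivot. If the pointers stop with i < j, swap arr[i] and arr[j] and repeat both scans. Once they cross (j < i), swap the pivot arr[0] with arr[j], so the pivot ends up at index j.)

Hoare-style two-pointer partition with pivot = 4:

Initial array: [4, 17, 38, 4, 29, 31, 19, 6, 10]

Pointers start at i = 1, j = 8.
i stops at index 1 (arr[1]=17 > 4), j stops at index 3 (arr[3]=4 <= 4): swap arr[1] and arr[3], array becomes [4, 4, 38, 17, 29, 31, 19, 6, 10]
i ends at 2, j ends at 1: the pointers have crossed (j < i), so scanning stops.

Swap pivot arr[0] with arr[1] to place pivot at position 1: [4, 4, 38, 17, 29, 31, 19, 6, 10]
Pivot position: 1

After partitioning with pivot 4, the array becomes [4, 4, 38, 17, 29, 31, 19, 6, 10]. The pivot is placed at index 1. All elements to the left of the pivot are <= 4, and all elements to the right are > 4.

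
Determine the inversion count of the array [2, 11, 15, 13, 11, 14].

Finding inversions in [2, 11, 15, 13, 11, 14]:

(2, 3): arr[2]=15 > arr[3]=13
(2, 4): arr[2]=15 > arr[4]=11
(2, 5): arr[2]=15 > arr[5]=14
(3, 4): arr[3]=13 > arr[4]=11

Total inversions: 4

The array has 4 inversion(s): (2,3), (2,4), (2,5), (3,4). Each pair (i,j) satisfies i < j and arr[i] > arr[j].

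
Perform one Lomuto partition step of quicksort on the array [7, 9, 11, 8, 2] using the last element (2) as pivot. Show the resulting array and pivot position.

Lomuto partition with pivot = 2:

Initial array: [7, 9, 11, 8, 2]

arr[0]=7 > 2: no swap
arr[1]=9 > 2: no swap
arr[2]=11 > 2: no swap
arr[3]=8 > 2: no swap

Place pivot at position 0: [2, 9, 11, 8, 7]
Pivot position: 0

After partitioning with pivot 2, the array becomes [2, 9, 11, 8, 7]. The pivot is placed at index 0. All elements to the left of the pivot are <= 2, and all elements to the right are > 2.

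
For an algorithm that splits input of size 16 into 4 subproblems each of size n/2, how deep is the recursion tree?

For divide and conquer with division factor 2:

Problem sizes at each level:
Level 0: 16
Level 1: 8
Level 2: 4
Level 3: 2
Level 4: 1

The root is level 0 and the size-1 base case is level 4 (the tree spans levels 0 through 4, i.e. 5 levels counting the root), so the depth is the number of divisions: log_2(16) = 4

The recursion tree depth is log_2(16) = 4. At each level, the problem size is divided by 2, so it takes 4 divisions to reduce to a base case of size 1. The algorithm makes 4 recursive calls at each level.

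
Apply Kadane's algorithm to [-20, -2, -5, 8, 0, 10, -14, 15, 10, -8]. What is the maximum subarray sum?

Using Kadane's algorithm on [-20, -2, -5, 8, 0, 10, -14, 15, 10, -8]:

Scanning through the array:
Position 1 (value -2): max_ending_here = -2, max_so_far = -2
Position 2 (value -5): max_ending_here = -5, max_so_far = -2
Position 3 (value 8): max_ending_here = 8, max_so_far = 8
Position 4 (value 0): max_ending_here = 8, max_so_far = 8
Position 5 (value 10): max_ending_here = 18, max_so_far = 18
Position 6 (value -14): max_ending_here = 4, max_so_far = 18
Position 7 (value 15): max_ending_here = 19, max_so_far = 19
Position 8 (value 10): max_ending_here = 29, max_so_far = 29
Position 9 (value -8): max_ending_here = 21, max_so_far = 29

Maximum subarray: [8, 0, 10, -14, 15, 10]
Maximum sum: 29

The maximum subarray is [8, 0, 10, -14, 15, 10] with sum 29. This subarray runs from index 3 to index 8.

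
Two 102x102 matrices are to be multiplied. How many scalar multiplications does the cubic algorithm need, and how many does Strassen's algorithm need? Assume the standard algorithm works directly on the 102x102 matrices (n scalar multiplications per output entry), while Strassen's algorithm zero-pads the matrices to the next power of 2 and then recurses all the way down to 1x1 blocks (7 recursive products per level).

Matrix multiplication for 102x102 matrices:

Strassen's algorithm requires power-of-2 dimensions. Pad 102x102 to 128x128 (next power of 2).

Standard algorithm: 102^3 = 1061208 multiplications
Strassen's algorithm: 7^(log2(128)) = 7^7 = 823543 multiplications
Savings: 1061208 - 823543 = 237665 multiplications

Standard: 1061208 multiplications (102^3). Strassen: 823543 multiplications (7^7, after padding to 128x128). Strassen reduces 8 recursive multiplications to 7 at each level.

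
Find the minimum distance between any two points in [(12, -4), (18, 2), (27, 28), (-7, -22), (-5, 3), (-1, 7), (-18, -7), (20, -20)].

Computing all pairwise distances among 8 points:

d((12, -4), (18, 2)) = 8.4853
d((12, -4), (27, 28)) = 35.3412
d((12, -4), (-7, -22)) = 26.1725
d((12, -4), (-5, 3)) = 18.3848
d((12, -4), (-1, 7)) = 17.0294
d((12, -4), (-18, -7)) = 30.1496
d((12, -4), (20, -20)) = 17.8885
d((18, 2), (27, 28)) = 27.5136
d((18, 2), (-7, -22)) = 34.6554
d((18, 2), (-5, 3)) = 23.0217
d((18, 2), (-1, 7)) = 19.6469
d((18, 2), (-18, -7)) = 37.108
d((18, 2), (20, -20)) = 22.0907
d((27, 28), (-7, -22)) = 60.4649
d((27, 28), (-5, 3)) = 40.6079
d((27, 28), (-1, 7)) = 35.0
d((27, 28), (-18, -7)) = 57.0088
d((27, 28), (20, -20)) = 48.5077
d((-7, -22), (-5, 3)) = 25.0799
d((-7, -22), (-1, 7)) = 29.6142
d((-7, -22), (-18, -7)) = 18.6011
d((-7, -22), (20, -20)) = 27.074
d((-5, 3), (-1, 7)) = 5.6569 <-- minimum
d((-5, 3), (-18, -7)) = 16.4012
d((-5, 3), (20, -20)) = 33.9706
d((-1, 7), (-18, -7)) = 22.0227
d((-1, 7), (20, -20)) = 34.2053
d((-18, -7), (20, -20)) = 40.1622

Closest pair: (-5, 3) and (-1, 7) with distance 5.6569

The closest pair is (-5, 3) and (-1, 7) with Euclidean distance 5.6569. For 8 points, brute-force pairwise comparison is shown above. For large n, the divide-and-conquer algorithm (sort by x, recurse on halves, check the dividing strip) achieves O(n log n).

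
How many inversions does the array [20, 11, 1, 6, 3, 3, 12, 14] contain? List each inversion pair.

Finding inversions in [20, 11, 1, 6, 3, 3, 12, 14]:

(0, 1): arr[0]=20 > arr[1]=11
(0, 2): arr[0]=20 > arr[2]=1
(0, 3): arr[0]=20 > arr[3]=6
(0, 4): arr[0]=20 > arr[4]=3
(0, 5): arr[0]=20 > arr[5]=3
(0, 6): arr[0]=20 > arr[6]=12
(0, 7): arr[0]=20 > arr[7]=14
(1, 2): arr[1]=11 > arr[2]=1
(1, 3): arr[1]=11 > arr[3]=6
(1, 4): arr[1]=11 > arr[4]=3
(1, 5): arr[1]=11 > arr[5]=3
(3, 4): arr[3]=6 > arr[4]=3
(3, 5): arr[3]=6 > arr[5]=3

Total inversions: 13

The array has 13 inversion(s): (0,1), (0,2), (0,3), (0,4), (0,5), (0,6), (0,7), (1,2), (1,3), (1,4), (1,5), (3,4), (3,5). Each pair (i,j) satisfies i < j and arr[i] > arr[j].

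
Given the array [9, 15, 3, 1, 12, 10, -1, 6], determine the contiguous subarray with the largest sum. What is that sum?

Using Kadane's algorithm on [9, 15, 3, 1, 12, 10, -1, 6]:

Scanning through the array:
Position 1 (value 15): max_ending_here = 24, max_so_far = 24
Position 2 (value 3): max_ending_here = 27, max_so_far = 27
Position 3 (value 1): max_ending_here = 28, max_so_far = 28
Position 4 (value 12): max_ending_here = 40, max_so_far = 40
Position 5 (value 10): max_ending_here = 50, max_so_far = 50
Position 6 (value -1): max_ending_here = 49, max_so_far = 50
Position 7 (value 6): max_ending_here = 55, max_so_far = 55

Maximum subarray: [9, 15, 3, 1, 12, 10, -1, 6]
Maximum sum: 55

The maximum subarray is [9, 15, 3, 1, 12, 10, -1, 6] with sum 55. This subarray runs from index 0 to index 7.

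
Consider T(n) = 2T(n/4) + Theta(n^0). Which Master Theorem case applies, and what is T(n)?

Master Theorem for T(n) = 2T(n/4) + O(n^0):

a = 2, b = 4, c = 0
log_b(a) = log_4(2) = 0.5000

Case 1: c = 0 < log_4(2) = 0.5000
T(n) = O(n^(log_4 2)) = O(sqrt(n))

For T(n) = 2T(n/4) + O(n^0): log_4(2) = 0.5000. This is Case 1 of the Master Theorem (c < log_b(a), work dominated by leaves), giving O(sqrt(n)).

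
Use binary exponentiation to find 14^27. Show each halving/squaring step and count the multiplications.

Computing 14^27 by squaring (build up from 14^1; each line after the first costs one multiplication):

14^1 = 14
14^2 = (14^1)^2 = 14^2 = 196
14^3 = 14 * 14^2 = 14 * 196 = 2744
14^6 = (14^3)^2 = 2744^2 = 7529536
14^12 = (14^6)^2 = 7529536^2 = 56693912375296
14^13 = 14 * 14^12 = 14 * 56693912375296 = 793714773254144
14^26 = (14^13)^2 = 793714773254144^2 = 629983141281877223603213172736
14^27 = 14 * 14^26 = 14 * 629983141281877223603213172736 = 8819763977946281130444984418304

Result: 8819763977946281130444984418304
Multiplications needed: 7 (7 lines after 14^1)

14^27 = 8819763977946281130444984418304. Using exponentiation by squaring, this requires 7 multiplications. The key idea: if the exponent is even, square the half-power; if odd, multiply by the base once.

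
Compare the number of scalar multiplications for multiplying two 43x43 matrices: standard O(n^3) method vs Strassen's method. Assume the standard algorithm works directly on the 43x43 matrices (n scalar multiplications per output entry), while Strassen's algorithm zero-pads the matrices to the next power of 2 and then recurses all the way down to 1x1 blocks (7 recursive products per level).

Matrix multiplication for 43x43 matrices:

Strassen's algorithm requires power-of-2 dimensions. Pad 43x43 to 64x64 (next power of 2).

Standard algorithm: 43^3 = 79507 multiplications
Strassen's algorithm: 7^(log2(64)) = 7^6 = 117649 multiplications
Difference: 79507 - 117649 = -38142 (Strassen uses MORE here due to padding overhead — for small or just-over-power-of-2 n, padding can outweigh the per-level savings)

Standard: 79507 multiplications (43^3). Strassen: 117649 multiplications (7^6, after padding to 64x64). Strassen reduces 8 recursive multiplications to 7 at each level.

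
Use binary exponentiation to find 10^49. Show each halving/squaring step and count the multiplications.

Computing 10^49 by squaring (build up from 10^1; each line after the first costs one multiplication):

10^1 = 10
10^2 = (10^1)^2 = 10^2 = 100
10^3 = 10 * 10^2 = 10 * 100 = 1000
10^6 = (10^3)^2 = 1000^2 = 1000000
10^12 = (10^6)^2 = 1000000^2 = 1000000000000
10^24 = (10^12)^2 = 1000000000000^2 = 1000000000000000000000000
10^48 = (10^24)^2 = 1000000000000000000000000^2 = 1000000000000000000000000000000000000000000000000
10^49 = 10 * 10^48 = 10 * 1000000000000000000000000000000000000000000000000 = 10000000000000000000000000000000000000000000000000

Result: 10000000000000000000000000000000000000000000000000
Multiplications needed: 7 (7 lines after 10^1)

10^49 = 10000000000000000000000000000000000000000000000000. Using exponentiation by squaring, this requires 7 multiplications. The key idea: if the exponent is even, square the half-power; if odd, multiply by the base once.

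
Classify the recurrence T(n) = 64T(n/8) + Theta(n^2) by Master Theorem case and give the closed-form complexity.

Master Theorem for T(n) = 64T(n/8) + O(n^2):

a = 64, b = 8, c = 2
log_b(a) = log_8(64) = 2.0000

Case 2: c = 2 = log_8(64) = 2.0000
T(n) = O(n^2 log n) = O(n^2 log n)

For T(n) = 64T(n/8) + O(n^2): log_8(64) = 2.0000. This is Case 2 of the Master Theorem (c = log_b(a), equal work at all levels), giving O(n^2 log n).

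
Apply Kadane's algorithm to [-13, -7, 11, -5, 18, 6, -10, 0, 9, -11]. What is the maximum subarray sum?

Using Kadane's algorithm on [-13, -7, 11, -5, 18, 6, -10, 0, 9, -11]:

Scanning through the array:
Position 1 (value -7): max_ending_here = -7, max_so_far = -7
Position 2 (value 11): max_ending_here = 11, max_so_far = 11
Position 3 (value -5): max_ending_here = 6, max_so_far = 11
Position 4 (value 18): max_ending_here = 24, max_so_far = 24
Position 5 (value 6): max_ending_here = 30, max_so_far = 30
Position 6 (value -10): max_ending_here = 20, max_so_far = 30
Position 7 (value 0): max_ending_here = 20, max_so_far = 30
Position 8 (value 9): max_ending_here = 29, max_so_far = 30
Position 9 (value -11): max_ending_here = 18, max_so_far = 30

Maximum subarray: [11, -5, 18, 6]
Maximum sum: 30

The maximum subarray is [11, -5, 18, 6] with sum 30. This subarray runs from index 2 to index 5.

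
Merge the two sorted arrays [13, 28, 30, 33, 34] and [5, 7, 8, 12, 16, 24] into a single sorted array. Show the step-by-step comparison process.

Merging process:

Compare 13 vs 5: take 5 from right. Merged: [5]
Compare 13 vs 7: take 7 from right. Merged: [5, 7]
Compare 13 vs 8: take 8 from right. Merged: [5, 7, 8]
Compare 13 vs 12: take 12 from right. Merged: [5, 7, 8, 12]
Compare 13 vs 16: take 13 from left. Merged: [5, 7, 8, 12, 13]
Compare 28 vs 16: take 16 from right. Merged: [5, 7, 8, 12, 13, 16]
Compare 28 vs 24: take 24 from right. Merged: [5, 7, 8, 12, 13, 16, 24]
Append remaining from left: [28, 30, 33, 34]. Merged: [5, 7, 8, 12, 13, 16, 24, 28, 30, 33, 34]

Final merged array: [5, 7, 8, 12, 13, 16, 24, 28, 30, 33, 34]
Total comparisons: 7

The merged array is [5, 7, 8, 12, 13, 16, 24, 28, 30, 33, 34], requiring 7 comparisons. The merge step runs in O(n) time where n is the total number of elements.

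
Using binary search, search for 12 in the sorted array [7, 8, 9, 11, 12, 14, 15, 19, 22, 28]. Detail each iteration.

Binary search for 12 in [7, 8, 9, 11, 12, 14, 15, 19, 22, 28]:

lo=0, hi=9, mid=4, arr[mid]=12 -> Found target at index 4!

Binary search finds 12 at index 4 after 1 comparisons. The search repeatedly halves the search space by comparing with the middle element.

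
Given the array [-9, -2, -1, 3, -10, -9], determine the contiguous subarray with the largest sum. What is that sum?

Using Kadane's algorithm on [-9, -2, -1, 3, -10, -9]:

Scanning through the array:
Position 1 (value -2): max_ending_here = -2, max_so_far = -2
Position 2 (value -1): max_ending_here = -1, max_so_far = -1
Position 3 (value 3): max_ending_here = 3, max_so_far = 3
Position 4 (value -10): max_ending_here = -7, max_so_far = 3
Position 5 (value -9): max_ending_here = -9, max_so_far = 3

Maximum subarray: [3]
Maximum sum: 3

The maximum subarray is [3] with sum 3. This subarray runs from index 3 to index 3.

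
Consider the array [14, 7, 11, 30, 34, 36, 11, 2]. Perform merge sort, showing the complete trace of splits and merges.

Merge sort trace:

Split: [14, 7, 11, 30, 34, 36, 11, 2] -> [14, 7, 11, 30] and [34, 36, 11, 2]
  Split: [14, 7, 11, 30] -> [14, 7] and [11, 30]
    Split: [14, 7] -> [14] and [7]
    Merge: [14] + [7] -> [7, 14]
    Split: [11, 30] -> [11] and [30]
    Merge: [11] + [30] -> [11, 30]
  Merge: [7, 14] + [11, 30] -> [7, 11, 14, 30]
  Split: [34, 36, 11, 2] -> [34, 36] and [11, 2]
    Split: [34, 36] -> [34] and [36]
    Merge: [34] + [36] -> [34, 36]
    Split: [11, 2] -> [11] and [2]
    Merge: [11] + [2] -> [2, 11]
  Merge: [34, 36] + [2, 11] -> [2, 11, 34, 36]
Merge: [7, 11, 14, 30] + [2, 11, 34, 36] -> [2, 7, 11, 11, 14, 30, 34, 36]

Final sorted array: [2, 7, 11, 11, 14, 30, 34, 36]

The merge sort proceeds by recursively splitting the array and merging sorted halves.
After all merges, the sorted array is [2, 7, 11, 11, 14, 30, 34, 36].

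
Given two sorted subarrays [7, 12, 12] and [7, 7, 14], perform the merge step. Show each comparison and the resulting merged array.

Merging process:

Compare 7 vs 7: take 7 from left. Merged: [7]
Compare 12 vs 7: take 7 from right. Merged: [7, 7]
Compare 12 vs 7: take 7 from right. Merged: [7, 7, 7]
Compare 12 vs 14: take 12 from left. Merged: [7, 7, 7, 12]
Compare 12 vs 14: take 12 from left. Merged: [7, 7, 7, 12, 12]
Append remaining from right: [14]. Merged: [7, 7, 7, 12, 12, 14]

Final merged array: [7, 7, 7, 12, 12, 14]
Total comparisons: 5

The merged array is [7, 7, 7, 12, 12, 14], requiring 5 comparisons. The merge step runs in O(n) time where n is the total number of elements.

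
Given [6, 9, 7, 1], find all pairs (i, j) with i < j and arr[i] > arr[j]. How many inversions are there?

Finding inversions in [6, 9, 7, 1]:

(0, 3): arr[0]=6 > arr[3]=1
(1, 2): arr[1]=9 > arr[2]=7
(1, 3): arr[1]=9 > arr[3]=1
(2, 3): arr[2]=7 > arr[3]=1

Total inversions: 4

The array has 4 inversion(s): (0,3), (1,2), (1,3), (2,3). Each pair (i,j) satisfies i < j and arr[i] > arr[j].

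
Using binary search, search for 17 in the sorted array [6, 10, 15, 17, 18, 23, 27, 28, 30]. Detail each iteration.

Binary search for 17 in [6, 10, 15, 17, 18, 23, 27, 28, 30]:

lo=0, hi=8, mid=4, arr[mid]=18 -> 18 > 17, search left half
lo=0, hi=3, mid=1, arr[mid]=10 -> 10 < 17, search right half
lo=2, hi=3, mid=2, arr[mid]=15 -> 15 < 17, search right half
lo=3, hi=3, mid=3, arr[mid]=17 -> Found target at index 3!

Binary search finds 17 at index 3 after 4 comparisons. The search repeatedly halves the search space by comparing with the middle element.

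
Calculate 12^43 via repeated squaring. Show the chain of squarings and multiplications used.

Computing 12^43 by squaring (build up from 12^1; each line after the first costs one multiplication):

12^1 = 12
12^2 = (12^1)^2 = 12^2 = 144
12^4 = (12^2)^2 = 144^2 = 20736
12^5 = 12 * 12^4 = 12 * 20736 = 248832
12^10 = (12^5)^2 = 248832^2 = 61917364224
12^20 = (12^10)^2 = 61917364224^2 = 3833759992447475122176
12^21 = 12 * 12^20 = 12 * 3833759992447475122176 = 46005119909369701466112
12^42 = (12^21)^2 = 46005119909369701466112^2 = 2116471057875484488839167999221661362284396544
12^43 = 12 * 12^42 = 12 * 2116471057875484488839167999221661362284396544 = 25397652694505813866070015990659936347412758528

Result: 25397652694505813866070015990659936347412758528
Multiplications needed: 8 (8 lines after 12^1)

12^43 = 25397652694505813866070015990659936347412758528. Using exponentiation by squaring, this requires 8 multiplications. The key idea: if the exponent is even, square the half-power; if odd, multiply by the base once.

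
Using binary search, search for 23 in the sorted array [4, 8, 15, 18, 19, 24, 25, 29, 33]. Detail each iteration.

Binary search for 23 in [4, 8, 15, 18, 19, 24, 25, 29, 33]:

lo=0, hi=8, mid=4, arr[mid]=19 -> 19 < 23, search right half
lo=5, hi=8, mid=6, arr[mid]=25 -> 25 > 23, search left half
lo=5, hi=5, mid=5, arr[mid]=24 -> 24 > 23, search left half
lo=5 > hi=4, target 23 not found

Binary search determines that 23 is not in the array after 3 comparisons. The search space was exhausted without finding the target.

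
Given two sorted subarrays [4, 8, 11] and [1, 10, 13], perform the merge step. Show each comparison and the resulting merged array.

Merging process:

Compare 4 vs 1: take 1 from right. Merged: [1]
Compare 4 vs 10: take 4 from left. Merged: [1, 4]
Compare 8 vs 10: take 8 from left. Merged: [1, 4, 8]
Compare 11 vs 10: take 10 from right. Merged: [1, 4, 8, 10]
Compare 11 vs 13: take 11 from left. Merged: [1, 4, 8, 10, 11]
Append remaining from right: [13]. Merged: [1, 4, 8, 10, 11, 13]

Final merged array: [1, 4, 8, 10, 11, 13]
Total comparisons: 5

The merged array is [1, 4, 8, 10, 11, 13], requiring 5 comparisons. The merge step runs in O(n) time where n is the total number of elements.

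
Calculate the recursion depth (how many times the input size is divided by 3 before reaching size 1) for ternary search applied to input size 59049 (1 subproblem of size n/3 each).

For divide and conquer with division factor 3:

Problem sizes at each level:
Level 0: 59049
Level 1: 19683
Level 2: 6561
Level 3: 2187
Level 4: 729
Level 5: 243
Level 6: 81
Level 7: 27
Level 8: 9
Level 9: 3
Level 10: 1

The root is level 0 and the size-1 base case is level 10 (the tree spans levels 0 through 10, i.e. 11 levels counting the root), so the depth is the number of divisions: log_3(59049) = 10

The recursion tree depth is log_3(59049) = 10. At each level, the problem size is divided by 3, so it takes 10 divisions to reduce to a base case of size 1. The algorithm makes 1 recursive call at each level.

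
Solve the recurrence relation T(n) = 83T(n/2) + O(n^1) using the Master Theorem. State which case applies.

Master Theorem for T(n) = 83T(n/2) + O(n^1):

a = 83, b = 2, c = 1
log_b(a) = log_2(83) = 6.3750

Case 1: c = 1 < log_2(83) = 6.3750
T(n) = O(n^(log_2 83))

For T(n) = 83T(n/2) + O(n^1): log_2(83) = 6.3750. This is Case 1 of the Master Theorem (c < log_b(a), work dominated by leaves), giving O(n^(log_2 83)).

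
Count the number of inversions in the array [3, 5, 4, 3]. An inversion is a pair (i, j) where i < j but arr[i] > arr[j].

Finding inversions in [3, 5, 4, 3]:

(1, 2): arr[1]=5 > arr[2]=4
(1, 3): arr[1]=5 > arr[3]=3
(2, 3): arr[2]=4 > arr[3]=3

Total inversions: 3

The array has 3 inversion(s): (1,2), (1,3), (2,3). Each pair (i,j) satisfies i < j and arr[i] > arr[j].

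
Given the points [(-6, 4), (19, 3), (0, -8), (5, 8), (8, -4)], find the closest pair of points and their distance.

Computing all pairwise distances among 5 points:

d((-6, 4), (19, 3)) = 25.02
d((-6, 4), (0, -8)) = 13.4164
d((-6, 4), (5, 8)) = 11.7047
d((-6, 4), (8, -4)) = 16.1245
d((19, 3), (0, -8)) = 21.9545
d((19, 3), (5, 8)) = 14.8661
d((19, 3), (8, -4)) = 13.0384
d((0, -8), (5, 8)) = 16.7631
d((0, -8), (8, -4)) = 8.9443 <-- minimum
d((5, 8), (8, -4)) = 12.3693

Closest pair: (0, -8) and (8, -4) with distance 8.9443

The closest pair is (0, -8) and (8, -4) with Euclidean distance 8.9443. For 5 points, brute-force pairwise comparison is shown above. For large n, the divide-and-conquer algorithm (sort by x, recurse on halves, check the dividing strip) achieves O(n log n).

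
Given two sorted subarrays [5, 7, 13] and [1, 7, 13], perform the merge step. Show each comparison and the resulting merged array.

Merging process:

Compare 5 vs 1: take 1 from right. Merged: [1]
Compare 5 vs 7: take 5 from left. Merged: [1, 5]
Compare 7 vs 7: take 7 from left. Merged: [1, 5, 7]
Compare 13 vs 7: take 7 from right. Merged: [1, 5, 7, 7]
Compare 13 vs 13: take 13 from left. Merged: [1, 5, 7, 7, 13]
Append remaining from right: [13]. Merged: [1, 5, 7, 7, 13, 13]

Final merged array: [1, 5, 7, 7, 13, 13]
Total comparisons: 5

The merged array is [1, 5, 7, 7, 13, 13], requiring 5 comparisons. The merge step runs in O(n) time where n is the total number of elements.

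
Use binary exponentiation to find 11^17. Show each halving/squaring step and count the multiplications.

Computing 11^17 by squaring (build up from 11^1; each line after the first costs one multiplication):

11^1 = 11
11^2 = (11^1)^2 = 11^2 = 121
11^4 = (11^2)^2 = 121^2 = 14641
11^8 = (11^4)^2 = 14641^2 = 214358881
11^16 = (11^8)^2 = 214358881^2 = 45949729863572161
11^17 = 11 * 11^16 = 11 * 45949729863572161 = 505447028499293771

Result: 505447028499293771
Multiplications needed: 5 (5 lines after 11^1)

11^17 = 505447028499293771. Using exponentiation by squaring, this requires 5 multiplications. The key idea: if the exponent is even, square the half-power; if odd, multiply by the base once.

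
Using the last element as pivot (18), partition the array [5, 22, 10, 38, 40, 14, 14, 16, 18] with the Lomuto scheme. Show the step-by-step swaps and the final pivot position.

Lomuto partition with pivot = 18:

Initial array: [5, 22, 10, 38, 40, 14, 14, 16, 18]

arr[0]=5 <= 18: swap with position 0, array becomes [5, 22, 10, 38, 40, 14, 14, 16, 18]
arr[1]=22 > 18: no swap
arr[2]=10 <= 18: swap with position 1, array becomes [5, 10, 22, 38, 40, 14, 14, 16, 18]
arr[3]=38 > 18: no swap
arr[4]=40 > 18: no swap
arr[5]=14 <= 18: swap with position 2, array becomes [5, 10, 14, 38, 40, 22, 14, 16, 18]
arr[6]=14 <= 18: swap with position 3, array becomes [5, 10, 14, 14, 40, 22, 38, 16, 18]
arr[7]=16 <= 18: swap with position 4, array becomes [5, 10, 14, 14, 16, 22, 38, 40, 18]

Place pivot at position 5: [5, 10, 14, 14, 16, 18, 38, 40, 22]
Pivot position: 5

After partitioning with pivot 18, the array becomes [5, 10, 14, 14, 16, 18, 38, 40, 22]. The pivot is placed at index 5. All elements to the left of the pivot are <= 18, and all elements to the right are > 18.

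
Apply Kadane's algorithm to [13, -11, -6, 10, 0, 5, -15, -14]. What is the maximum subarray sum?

Using Kadane's algorithm on [13, -11, -6, 10, 0, 5, -15, -14]:

Scanning through the array:
Position 1 (value -11): max_ending_here = 2, max_so_far = 13
Position 2 (value -6): max_ending_here = -4, max_so_far = 13
Position 3 (value 10): max_ending_here = 10, max_so_far = 13
Position 4 (value 0): max_ending_here = 10, max_so_far = 13
Position 5 (value 5): max_ending_here = 15, max_so_far = 15
Position 6 (value -15): max_ending_here = 0, max_so_far = 15
Position 7 (value -14): max_ending_here = -14, max_so_far = 15

Maximum subarray: [10, 0, 5]
Maximum sum: 15

The maximum subarray is [10, 0, 5] with sum 15. This subarray runs from index 3 to index 5.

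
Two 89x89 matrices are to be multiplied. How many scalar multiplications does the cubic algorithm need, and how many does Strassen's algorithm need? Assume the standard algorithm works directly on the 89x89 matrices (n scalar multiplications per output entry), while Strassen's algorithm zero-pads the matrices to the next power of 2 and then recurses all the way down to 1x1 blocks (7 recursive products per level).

Matrix multiplication for 89x89 matrices:

Strassen's algorithm requires power-of-2 dimensions. Pad 89x89 to 128x128 (next power of 2).

Standard algorithm: 89^3 = 704969 multiplications
Strassen's algorithm: 7^(log2(128)) = 7^7 = 823543 multiplications
Difference: 704969 - 823543 = -118574 (Strassen uses MORE here due to padding overhead — for small or just-over-power-of-2 n, padding can outweigh the per-level savings)

Standard: 704969 multiplications (89^3). Strassen: 823543 multiplications (7^7, after padding to 128x128). Strassen reduces 8 recursive multiplications to 7 at each level.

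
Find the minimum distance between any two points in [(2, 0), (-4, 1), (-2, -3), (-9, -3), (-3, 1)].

Computing all pairwise distances among 5 points:

d((2, 0), (-4, 1)) = 6.0828
d((2, 0), (-2, -3)) = 5.0
d((2, 0), (-9, -3)) = 11.4018
d((2, 0), (-3, 1)) = 5.099
d((-4, 1), (-2, -3)) = 4.4721
d((-4, 1), (-9, -3)) = 6.4031
d((-4, 1), (-3, 1)) = 1.0 <-- minimum
d((-2, -3), (-9, -3)) = 7.0
d((-2, -3), (-3, 1)) = 4.1231
d((-9, -3), (-3, 1)) = 7.2111

Closest pair: (-4, 1) and (-3, 1) with distance 1.0

The closest pair is (-4, 1) and (-3, 1) with Euclidean distance 1.0. For 5 points, brute-force pairwise comparison is shown above. For large n, the divide-and-conquer algorithm (sort by x, recurse on halves, check the dividing strip) achieves O(n log n).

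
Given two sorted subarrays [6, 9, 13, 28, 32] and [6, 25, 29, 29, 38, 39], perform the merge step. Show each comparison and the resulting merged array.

Merging process:

Compare 6 vs 6: take 6 from left. Merged: [6]
Compare 9 vs 6: take 6 from right. Merged: [6, 6]
Compare 9 vs 25: take 9 from left. Merged: [6, 6, 9]
Compare 13 vs 25: take 13 from left. Merged: [6, 6, 9, 13]
Compare 28 vs 25: take 25 from right. Merged: [6, 6, 9, 13, 25]
Compare 28 vs 29: take 28 from left. Merged: [6, 6, 9, 13, 25, 28]
Compare 32 vs 29: take 29 from right. Merged: [6, 6, 9, 13, 25, 28, 29]
Compare 32 vs 29: take 29 from right. Merged: [6, 6, 9, 13, 25, 28, 29, 29]
Compare 32 vs 38: take 32 from left. Merged: [6, 6, 9, 13, 25, 28, 29, 29, 32]
Append remaining from right: [38, 39]. Merged: [6, 6, 9, 13, 25, 28, 29, 29, 32, 38, 39]

Final merged array: [6, 6, 9, 13, 25, 28, 29, 29, 32, 38, 39]
Total comparisons: 9

The merged array is [6, 6, 9, 13, 25, 28, 29, 29, 32, 38, 39], requiring 9 comparisons. The merge step runs in O(n) time where n is the total number of elements.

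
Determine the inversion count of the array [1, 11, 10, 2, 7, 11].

Finding inversions in [1, 11, 10, 2, 7, 11]:

(1, 2): arr[1]=11 > arr[2]=10
(1, 3): arr[1]=11 > arr[3]=2
(1, 4): arr[1]=11 > arr[4]=7
(2, 3): arr[2]=10 > arr[3]=2
(2, 4): arr[2]=10 > arr[4]=7

Total inversions: 5

The array has 5 inversion(s): (1,2), (1,3), (1,4), (2,3), (2,4). Each pair (i,j) satisfies i < j and arr[i] > arr[j].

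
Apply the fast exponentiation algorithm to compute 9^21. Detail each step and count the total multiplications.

Computing 9^21 by squaring (build up from 9^1; each line after the first costs one multiplication):

9^1 = 9
9^2 = (9^1)^2 = 9^2 = 81
9^4 = (9^2)^2 = 81^2 = 6561
9^5 = 9 * 9^4 = 9 * 6561 = 59049
9^10 = (9^5)^2 = 59049^2 = 3486784401
9^20 = (9^10)^2 = 3486784401^2 = 12157665459056928801
9^21 = 9 * 9^20 = 9 * 12157665459056928801 = 109418989131512359209

Result: 109418989131512359209
Multiplications needed: 6 (6 lines after 9^1)

9^21 = 109418989131512359209. Using exponentiation by squaring, this requires 6 multiplications. The key idea: if the exponent is even, square the half-power; if odd, multiply by the base once.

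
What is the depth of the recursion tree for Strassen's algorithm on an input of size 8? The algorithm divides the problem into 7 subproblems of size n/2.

For divide and conquer with division factor 2:

Problem sizes at each level:
Level 0: 8
Level 1: 4
Level 2: 2
Level 3: 1

The root is level 0 and the size-1 base case is level 3 (the tree spans levels 0 through 3, i.e. 4 levels counting the root), so the depth is the number of divisions: log_2(8) = 3

The recursion tree depth is log_2(8) = 3. At each level, the problem size is divided by 2, so it takes 3 divisions to reduce to a base case of size 1. The algorithm makes 7 recursive calls at each level.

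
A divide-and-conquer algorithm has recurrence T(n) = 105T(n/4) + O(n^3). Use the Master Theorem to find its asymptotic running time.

Master Theorem for T(n) = 105T(n/4) + O(n^3):

a = 105, b = 4, c = 3
log_b(a) = log_4(105) = 3.3571

Case 1: c = 3 < log_4(105) = 3.3571
T(n) = O(n^(log_4 105))

For T(n) = 105T(n/4) + O(n^3): log_4(105) = 3.3571. This is Case 1 of the Master Theorem (c < log_b(a), work dominated by leaves), giving O(n^(log_4 105)).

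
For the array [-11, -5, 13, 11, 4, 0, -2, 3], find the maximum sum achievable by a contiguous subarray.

Using Kadane's algorithm on [-11, -5, 13, 11, 4, 0, -2, 3]:

Scanning through the array:
Position 1 (value -5): max_ending_here = -5, max_so_far = -5
Position 2 (value 13): max_ending_here = 13, max_so_far = 13
Position 3 (value 11): max_ending_here = 24, max_so_far = 24
Position 4 (value 4): max_ending_here = 28, max_so_far = 28
Position 5 (value 0): max_ending_here = 28, max_so_far = 28
Position 6 (value -2): max_ending_here = 26, max_so_far = 28
Position 7 (value 3): max_ending_here = 29, max_so_far = 29

Maximum subarray: [13, 11, 4, 0, -2, 3]
Maximum sum: 29

The maximum subarray is [13, 11, 4, 0, -2, 3] with sum 29. This subarray runs from index 2 to index 7.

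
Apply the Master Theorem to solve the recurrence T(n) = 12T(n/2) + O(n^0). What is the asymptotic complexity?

Master Theorem for T(n) = 12T(n/2) + O(n^0):

a = 12, b = 2, c = 0
log_b(a) = log_2(12) = 3.5850

Case 1: c = 0 < log_2(12) = 3.5850
T(n) = O(n^(log_2 12))

For T(n) = 12T(n/2) + O(n^0): log_2(12) = 3.5850. This is Case 1 of the Master Theorem (c < log_b(a), work dominated by leaves), giving O(n^(log_2 12)).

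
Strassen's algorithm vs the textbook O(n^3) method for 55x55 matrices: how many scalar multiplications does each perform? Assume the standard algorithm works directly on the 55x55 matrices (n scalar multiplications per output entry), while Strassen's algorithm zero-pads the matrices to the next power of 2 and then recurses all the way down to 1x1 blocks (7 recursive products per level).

Matrix multiplication for 55x55 matrices:

Strassen's algorithm requires power-of-2 dimensions. Pad 55x55 to 64x64 (next power of 2).

Standard algorithm: 55^3 = 166375 multiplications
Strassen's algorithm: 7^(log2(64)) = 7^6 = 117649 multiplications
Savings: 166375 - 117649 = 48726 multiplications

Standard: 166375 multiplications (55^3). Strassen: 117649 multiplications (7^6, after padding to 64x64). Strassen reduces 8 recursive multiplications to 7 at each level.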